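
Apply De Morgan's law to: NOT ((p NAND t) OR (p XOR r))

NOT (p NAND t) AND NOT (p XOR r)
De Morgan's: NOT(OR of terms) = AND of negations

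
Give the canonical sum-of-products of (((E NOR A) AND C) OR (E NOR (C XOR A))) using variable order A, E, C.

Σm(0, 1, 5) = (NOT A AND NOT E AND NOT C) OR (NOT A AND NOT E AND C) OR (A AND NOT E AND C)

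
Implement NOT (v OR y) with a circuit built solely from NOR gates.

(((v NOR y) NOR (v NOR y)) NOR ((v NOR y) NOR (v NOR y)))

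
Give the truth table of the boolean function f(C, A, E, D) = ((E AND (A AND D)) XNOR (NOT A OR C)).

C | A | E | D | Output
----------------------
0 | 0 | 0 | 0 | 0
0 | 0 | 0 | 1 | 0
0 | 0 | 1 | 0 | 0
0 | 0 | 1 | 1 | 0
0 | 1 | 0 | 0 | 1
0 | 1 | 0 | 1 | 1
0 | 1 | 1 | 0 | 1
0 | 1 | 1 | 1 | 0
1 | 0 | 0 | 0 | 0
1 | 0 | 0 | 1 | 0
1 | 0 | 1 | 0 | 0
1 | 0 | 1 | 1 | 0
1 | 1 | 0 | 0 | 0
1 | 1 | 0 | 1 | 0
1 | 1 | 1 | 0 | 0
1 | 1 | 1 | 1 | 1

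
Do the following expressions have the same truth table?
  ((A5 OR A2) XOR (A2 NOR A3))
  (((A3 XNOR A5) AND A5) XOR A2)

No. Counterexample: with A3=0, A5=0, A2=0, Expression 1 = 1 but Expression 2 = 0.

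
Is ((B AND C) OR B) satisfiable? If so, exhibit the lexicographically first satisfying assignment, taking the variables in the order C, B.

C=0, B=1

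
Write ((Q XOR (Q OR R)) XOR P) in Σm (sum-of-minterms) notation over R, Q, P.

Σm(1, 3, 4, 7) = (NOT R AND NOT Q AND P) OR (NOT R AND Q AND P) OR (R AND NOT Q AND NOT P) OR (R AND Q AND P)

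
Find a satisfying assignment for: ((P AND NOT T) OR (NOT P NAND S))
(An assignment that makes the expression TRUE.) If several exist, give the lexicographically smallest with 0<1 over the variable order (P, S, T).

P=0, S=0, T=0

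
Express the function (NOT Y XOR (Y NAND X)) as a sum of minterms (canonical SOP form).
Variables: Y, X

Σm(2) = (Y AND NOT X)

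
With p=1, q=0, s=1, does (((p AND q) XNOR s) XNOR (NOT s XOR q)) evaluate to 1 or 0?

Substituting: (((1 AND 0) XNOR 1) XNOR (NOT 1 XOR 0))
= 1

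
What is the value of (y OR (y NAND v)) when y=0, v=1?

Substituting: (0 OR (0 NAND 1))
= 1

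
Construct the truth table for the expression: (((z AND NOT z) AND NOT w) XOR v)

z | v | w | Output
------------------
0 | 0 | 0 | 0
0 | 0 | 1 | 0
0 | 1 | 0 | 1
0 | 1 | 1 | 1
1 | 0 | 0 | 0
1 | 0 | 1 | 0
1 | 1 | 0 | 1
1 | 1 | 1 | 1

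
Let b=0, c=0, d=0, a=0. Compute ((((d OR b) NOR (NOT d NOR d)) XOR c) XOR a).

Substituting: ((((0 OR 0) NOR (NOT 0 NOR 0)) XOR 0) XOR 0)
= 1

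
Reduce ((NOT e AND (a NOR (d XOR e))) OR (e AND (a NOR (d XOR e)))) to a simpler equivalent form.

By distribution ((E AND v) OR (E AND NOT v) = E):
= (a NOR (d XOR e))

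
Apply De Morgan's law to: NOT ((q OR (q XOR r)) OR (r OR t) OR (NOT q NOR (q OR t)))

NOT (q OR (q XOR r)) AND NOT (r OR t) AND NOT (NOT q NOR (q OR t))
De Morgan's: NOT(OR of terms) = AND of negations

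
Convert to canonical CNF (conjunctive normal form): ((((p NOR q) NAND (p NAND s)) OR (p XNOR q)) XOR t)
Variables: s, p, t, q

(s OR p OR NOT t OR q) AND (s OR p OR NOT t OR NOT q) AND (s OR NOT p OR NOT t OR q) AND (s OR NOT p OR NOT t OR NOT q) AND (NOT s OR p OR NOT t OR q) AND (NOT s OR p OR NOT t OR NOT q) AND (NOT s OR NOT p OR NOT t OR q) AND (NOT s OR NOT p OR NOT t OR NOT q)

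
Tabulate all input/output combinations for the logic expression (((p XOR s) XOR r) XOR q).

p | r | q | s | Output
----------------------
0 | 0 | 0 | 0 | 0
0 | 0 | 0 | 1 | 1
0 | 0 | 1 | 0 | 1
0 | 0 | 1 | 1 | 0
0 | 1 | 0 | 0 | 1
0 | 1 | 0 | 1 | 0
0 | 1 | 1 | 0 | 0
0 | 1 | 1 | 1 | 1
1 | 0 | 0 | 0 | 1
1 | 0 | 0 | 1 | 0
1 | 0 | 1 | 0 | 0
1 | 0 | 1 | 1 | 1
1 | 1 | 0 | 0 | 0
1 | 1 | 0 | 1 | 1
1 | 1 | 1 | 0 | 1
1 | 1 | 1 | 1 | 0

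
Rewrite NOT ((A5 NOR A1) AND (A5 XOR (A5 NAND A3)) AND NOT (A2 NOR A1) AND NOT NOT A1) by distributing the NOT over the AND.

NOT (A5 NOR A1) OR NOT (A5 XOR (A5 NAND A3)) OR (A2 NOR A1) OR NOT A1
De Morgan's: NOT(AND of terms) = OR of negations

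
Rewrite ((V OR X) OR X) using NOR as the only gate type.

((((V NOR X) NOR (V NOR X)) NOR X) NOR (((V NOR X) NOR (V NOR X)) NOR X))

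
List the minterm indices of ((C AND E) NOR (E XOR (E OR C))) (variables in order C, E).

Σm(0, 1) = (NOT C AND NOT E) OR (NOT C AND E)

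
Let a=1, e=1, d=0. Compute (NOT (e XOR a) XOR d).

Substituting: (NOT (1 XOR 1) XOR 0)
= 1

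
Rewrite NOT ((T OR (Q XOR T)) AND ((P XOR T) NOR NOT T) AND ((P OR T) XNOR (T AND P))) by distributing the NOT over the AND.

NOT (T OR (Q XOR T)) OR NOT ((P XOR T) NOR NOT T) OR NOT ((P OR T) XNOR (T AND P))
De Morgan's: NOT(AND of terms) = OR of negations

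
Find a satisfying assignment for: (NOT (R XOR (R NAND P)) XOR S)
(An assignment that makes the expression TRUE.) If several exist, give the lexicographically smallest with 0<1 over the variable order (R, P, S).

R=0, P=0, S=1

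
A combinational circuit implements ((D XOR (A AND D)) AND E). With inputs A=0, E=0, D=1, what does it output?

Substituting: ((1 XOR (0 AND 1)) AND 0)
= 0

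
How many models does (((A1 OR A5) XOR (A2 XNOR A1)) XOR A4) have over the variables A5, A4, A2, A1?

Satisfying assignments: (0,0,0,0), (0,0,0,1), (0,1,1,0), (0,1,1,1), (1,0,0,1), (1,0,1,0), (1,1,0,0), (1,1,1,1)
Count: 8 out of 16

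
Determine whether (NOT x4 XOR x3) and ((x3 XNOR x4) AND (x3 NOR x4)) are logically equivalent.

No. Counterexample: with x3=1, x4=1, Expression 1 = 1 but Expression 2 = 0.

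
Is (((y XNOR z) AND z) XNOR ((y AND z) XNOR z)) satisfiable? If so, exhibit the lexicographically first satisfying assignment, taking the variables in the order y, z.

y=0, z=1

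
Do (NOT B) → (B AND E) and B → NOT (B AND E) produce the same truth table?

No, Inverse is not equivalent to original (counterexample: B=0, E=0)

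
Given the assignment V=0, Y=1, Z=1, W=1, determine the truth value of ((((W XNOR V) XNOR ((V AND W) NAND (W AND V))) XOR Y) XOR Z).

Substituting: ((((1 XNOR 0) XNOR ((0 AND 1) NAND (1 AND 0))) XOR 1) XOR 1)
= 0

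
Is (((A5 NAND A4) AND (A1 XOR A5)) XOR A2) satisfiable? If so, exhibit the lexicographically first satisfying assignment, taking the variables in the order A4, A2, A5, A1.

A4=0, A2=0, A5=0, A1=1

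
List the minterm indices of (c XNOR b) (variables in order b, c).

Σm(0, 3) = (NOT b AND NOT c) OR (b AND c)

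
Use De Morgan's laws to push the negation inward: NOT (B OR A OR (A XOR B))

NOT B AND NOT A AND NOT (A XOR B)
De Morgan's: NOT(OR of terms) = AND of negations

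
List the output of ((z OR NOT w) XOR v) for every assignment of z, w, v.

z | w | v | Output
------------------
0 | 0 | 0 | 1
0 | 0 | 1 | 0
0 | 1 | 0 | 0
0 | 1 | 1 | 1
1 | 0 | 0 | 1
1 | 0 | 1 | 0
1 | 1 | 0 | 1
1 | 1 | 1 | 0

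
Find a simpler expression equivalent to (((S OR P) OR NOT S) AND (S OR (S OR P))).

By distribution ((E OR v) AND (E OR NOT v) = E):
= (S OR P)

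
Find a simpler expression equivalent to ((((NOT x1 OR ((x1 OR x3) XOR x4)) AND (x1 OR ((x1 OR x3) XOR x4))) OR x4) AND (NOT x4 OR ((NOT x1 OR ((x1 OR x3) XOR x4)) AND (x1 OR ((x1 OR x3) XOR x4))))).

By distribution ((E OR v) AND (E OR NOT v) = E) then distribution ((E OR v) AND (E OR NOT v) = E):
= ((x1 OR x3) XOR x4)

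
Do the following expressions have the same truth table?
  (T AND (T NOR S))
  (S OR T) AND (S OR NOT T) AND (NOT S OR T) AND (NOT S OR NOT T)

Yes, they are equivalent — the two output columns agree on all 4 assignments:
S | T | Expression 1 | Expression 2
-----------------------------------
0 | 0 | 0 | 0
0 | 1 | 0 | 0
1 | 0 | 0 | 0
1 | 1 | 0 | 0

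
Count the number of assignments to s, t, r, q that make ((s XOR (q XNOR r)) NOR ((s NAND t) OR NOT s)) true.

Satisfying assignments: (1,1,0,0), (1,1,1,1)
Count: 2 out of 16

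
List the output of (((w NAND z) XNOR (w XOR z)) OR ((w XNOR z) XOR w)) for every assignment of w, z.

w | z | Output
--------------
0 | 0 | 1
0 | 1 | 1
1 | 0 | 1
1 | 1 | 1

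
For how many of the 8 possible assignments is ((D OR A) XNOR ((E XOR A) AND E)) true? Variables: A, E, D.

Satisfying assignments: (0,0,0), (0,1,1)
Count: 2 out of 8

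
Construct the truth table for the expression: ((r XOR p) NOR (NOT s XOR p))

p | s | r | Output
------------------
0 | 0 | 0 | 0
0 | 0 | 1 | 0
0 | 1 | 0 | 1
0 | 1 | 1 | 0
1 | 0 | 0 | 0
1 | 0 | 1 | 1
1 | 1 | 0 | 0
1 | 1 | 1 | 0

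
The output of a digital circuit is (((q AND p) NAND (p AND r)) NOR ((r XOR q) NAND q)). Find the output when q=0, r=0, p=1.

Substituting: (((0 AND 1) NAND (1 AND 0)) NOR ((0 XOR 0) NAND 0))
= 0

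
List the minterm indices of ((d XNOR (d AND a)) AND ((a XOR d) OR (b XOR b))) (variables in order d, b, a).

Σm(1, 3) = (NOT d AND NOT b AND a) OR (NOT d AND b AND a)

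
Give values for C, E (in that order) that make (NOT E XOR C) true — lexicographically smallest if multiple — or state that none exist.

C=0, E=0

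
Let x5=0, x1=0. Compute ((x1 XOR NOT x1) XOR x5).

Substituting: ((0 XOR NOT 0) XOR 0)
= 1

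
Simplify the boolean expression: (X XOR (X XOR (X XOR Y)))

By XOR self-cancellation ((E XOR v) XOR v = E):
= (X XOR Y)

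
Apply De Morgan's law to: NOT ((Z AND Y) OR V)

NOT (Z AND Y) AND NOT V
De Morgan's: NOT(OR of terms) = AND of negations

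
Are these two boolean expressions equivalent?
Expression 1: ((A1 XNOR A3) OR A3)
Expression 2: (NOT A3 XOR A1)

No. Counterexample: with A3=1, A1=0, Expression 1 = 1 but Expression 2 = 0.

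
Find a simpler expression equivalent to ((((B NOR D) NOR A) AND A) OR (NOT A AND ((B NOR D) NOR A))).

By distribution ((E AND v) OR (E AND NOT v) = E):
= ((B NOR D) NOR A)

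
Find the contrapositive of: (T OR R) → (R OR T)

Contrapositive: NOT (R OR T) → NOT (T OR R)
Note: A statement and its contrapositive are logically equivalent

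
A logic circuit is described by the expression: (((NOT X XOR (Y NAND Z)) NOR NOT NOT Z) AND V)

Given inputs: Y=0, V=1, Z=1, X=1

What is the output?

Substituting: (((NOT 1 XOR (0 NAND 1)) NOR NOT NOT 1) AND 1)
= 0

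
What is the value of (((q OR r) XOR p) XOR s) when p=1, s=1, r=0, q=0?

Substituting: (((0 OR 0) XOR 1) XOR 1)
= 0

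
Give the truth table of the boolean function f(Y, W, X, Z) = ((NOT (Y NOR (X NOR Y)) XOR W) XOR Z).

Y | W | X | Z | Output
----------------------
0 | 0 | 0 | 0 | 1
0 | 0 | 0 | 1 | 0
0 | 0 | 1 | 0 | 0
0 | 0 | 1 | 1 | 1
0 | 1 | 0 | 0 | 0
0 | 1 | 0 | 1 | 1
0 | 1 | 1 | 0 | 1
0 | 1 | 1 | 1 | 0
1 | 0 | 0 | 0 | 1
1 | 0 | 0 | 1 | 0
1 | 0 | 1 | 0 | 1
1 | 0 | 1 | 1 | 0
1 | 1 | 0 | 0 | 0
1 | 1 | 0 | 1 | 1
1 | 1 | 1 | 0 | 0
1 | 1 | 1 | 1 | 1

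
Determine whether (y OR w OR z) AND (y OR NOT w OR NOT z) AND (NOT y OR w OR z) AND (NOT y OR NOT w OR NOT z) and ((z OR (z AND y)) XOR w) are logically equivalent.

Yes, they are equivalent — the two output columns agree on all 8 assignments:
y | w | z | Expression 1 | Expression 2
---------------------------------------
0 | 0 | 0 | 0 | 0
0 | 0 | 1 | 1 | 1
0 | 1 | 0 | 1 | 1
0 | 1 | 1 | 0 | 0
1 | 0 | 0 | 0 | 0
1 | 0 | 1 | 1 | 1
1 | 1 | 0 | 1 | 1
1 | 1 | 1 | 0 | 0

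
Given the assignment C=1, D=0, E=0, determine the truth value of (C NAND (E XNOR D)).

Substituting: (1 NAND (0 XNOR 0))
= 0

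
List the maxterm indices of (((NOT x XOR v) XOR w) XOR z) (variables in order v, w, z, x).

ΠM(1, 2, 4, 7, 8, 11, 13, 14) = (v OR w OR z OR NOT x) AND (v OR w OR NOT z OR x) AND (v OR NOT w OR z OR x) AND (v OR NOT w OR NOT z OR NOT x) AND (NOT v OR w OR z OR x) AND (NOT v OR w OR NOT z OR NOT x) AND (NOT v OR NOT w OR z OR NOT x) AND (NOT v OR NOT w OR NOT z OR x)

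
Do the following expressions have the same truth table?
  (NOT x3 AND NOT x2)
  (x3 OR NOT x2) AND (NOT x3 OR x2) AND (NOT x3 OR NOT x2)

Yes, they are equivalent — the two output columns agree on all 4 assignments:
x3 | x2 | Expression 1 | Expression 2
-------------------------------------
0 | 0 | 1 | 1
0 | 1 | 0 | 0
1 | 0 | 0 | 0
1 | 1 | 0 | 0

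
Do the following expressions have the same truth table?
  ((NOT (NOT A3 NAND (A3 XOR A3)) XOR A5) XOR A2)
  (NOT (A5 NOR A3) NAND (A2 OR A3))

No. Counterexample: with A3=0, A5=0, A2=0, Expression 1 = 0 but Expression 2 = 1.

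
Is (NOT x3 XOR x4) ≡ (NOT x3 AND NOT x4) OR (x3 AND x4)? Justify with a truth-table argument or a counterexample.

Yes, they are equivalent — the two output columns agree on all 4 assignments:
x3 | x4 | Expression 1 | Expression 2
-------------------------------------
0 | 0 | 1 | 1
0 | 1 | 0 | 0
1 | 0 | 0 | 0
1 | 1 | 1 | 1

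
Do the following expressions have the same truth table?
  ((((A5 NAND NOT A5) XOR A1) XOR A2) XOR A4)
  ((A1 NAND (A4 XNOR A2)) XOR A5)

No. Counterexample: with A1=0, A2=0, A4=0, A5=1, Expression 1 = 1 but Expression 2 = 0.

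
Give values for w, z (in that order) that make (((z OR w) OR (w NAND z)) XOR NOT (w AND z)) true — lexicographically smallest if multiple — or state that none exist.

w=1, z=1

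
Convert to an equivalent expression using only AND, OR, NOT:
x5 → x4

NOT x5 OR x4
(Implication elimination: A → B = NOT A OR B)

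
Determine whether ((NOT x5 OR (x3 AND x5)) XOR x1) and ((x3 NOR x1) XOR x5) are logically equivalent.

No. Counterexample: with x3=1, x1=0, x5=0, Expression 1 = 1 but Expression 2 = 0.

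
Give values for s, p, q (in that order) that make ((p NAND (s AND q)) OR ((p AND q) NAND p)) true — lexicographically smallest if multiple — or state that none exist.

s=0, p=0, q=0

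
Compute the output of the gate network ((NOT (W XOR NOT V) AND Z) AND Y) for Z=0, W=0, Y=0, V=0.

Substituting: ((NOT (0 XOR NOT 0) AND 0) AND 0)
= 0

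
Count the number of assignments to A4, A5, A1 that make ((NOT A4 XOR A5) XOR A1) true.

Satisfying assignments: (0,0,0), (0,1,1), (1,0,1), (1,1,0)
Count: 4 out of 8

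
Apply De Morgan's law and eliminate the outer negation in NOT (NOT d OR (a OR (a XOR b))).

d AND NOT (a OR (a XOR b))
De Morgan's: NOT(OR of terms) = AND of negations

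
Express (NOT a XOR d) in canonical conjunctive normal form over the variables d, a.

(d OR NOT a) AND (NOT d OR a)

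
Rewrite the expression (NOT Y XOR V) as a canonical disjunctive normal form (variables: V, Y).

(NOT V AND NOT Y) OR (V AND Y)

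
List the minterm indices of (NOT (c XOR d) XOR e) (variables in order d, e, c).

Σm(0, 3, 5, 6) = (NOT d AND NOT e AND NOT c) OR (NOT d AND e AND c) OR (d AND NOT e AND c) OR (d AND e AND NOT c)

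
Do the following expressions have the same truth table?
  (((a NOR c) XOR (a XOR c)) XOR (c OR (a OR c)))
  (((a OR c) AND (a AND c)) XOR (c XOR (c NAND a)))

No. Counterexample: with a=1, c=0, Expression 1 = 0 but Expression 2 = 1.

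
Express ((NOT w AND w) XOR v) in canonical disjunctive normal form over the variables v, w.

(v AND NOT w) OR (v AND w)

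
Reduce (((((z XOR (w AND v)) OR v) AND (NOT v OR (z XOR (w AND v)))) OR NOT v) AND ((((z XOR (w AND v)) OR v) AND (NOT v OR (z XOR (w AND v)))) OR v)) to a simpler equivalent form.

By distribution ((E OR v) AND (E OR NOT v) = E) then distribution ((E OR v) AND (E OR NOT v) = E):
= (z XOR (w AND v))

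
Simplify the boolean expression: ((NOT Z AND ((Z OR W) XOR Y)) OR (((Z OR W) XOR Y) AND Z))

By distribution ((E AND v) OR (E AND NOT v) = E):
= ((Z OR W) XOR Y)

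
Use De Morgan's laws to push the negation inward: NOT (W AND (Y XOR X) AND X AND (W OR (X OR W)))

NOT W OR NOT (Y XOR X) OR NOT X OR NOT (W OR (X OR W))
De Morgan's: NOT(AND of terms) = OR of negations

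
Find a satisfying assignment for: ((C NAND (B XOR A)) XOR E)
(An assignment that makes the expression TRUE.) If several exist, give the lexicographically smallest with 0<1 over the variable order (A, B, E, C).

A=0, B=0, E=0, C=0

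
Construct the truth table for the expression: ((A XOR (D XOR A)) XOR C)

D | C | A | Output
------------------
0 | 0 | 0 | 0
0 | 0 | 1 | 0
0 | 1 | 0 | 1
0 | 1 | 1 | 1
1 | 0 | 0 | 1
1 | 0 | 1 | 1
1 | 1 | 0 | 0
1 | 1 | 1 | 0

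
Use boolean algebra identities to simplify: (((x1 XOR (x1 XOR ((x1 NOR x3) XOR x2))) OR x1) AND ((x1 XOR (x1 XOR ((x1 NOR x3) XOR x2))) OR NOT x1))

By distribution ((E OR v) AND (E OR NOT v) = E) then XOR self-cancellation ((E XOR v) XOR v = E):
= ((x1 NOR x3) XOR x2)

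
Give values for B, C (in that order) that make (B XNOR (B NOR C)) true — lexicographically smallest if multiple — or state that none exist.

B=0, C=1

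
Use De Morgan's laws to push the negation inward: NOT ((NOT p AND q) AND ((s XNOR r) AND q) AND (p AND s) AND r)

NOT (NOT p AND q) OR NOT ((s XNOR r) AND q) OR NOT (p AND s) OR NOT r
De Morgan's: NOT(AND of terms) = OR of negations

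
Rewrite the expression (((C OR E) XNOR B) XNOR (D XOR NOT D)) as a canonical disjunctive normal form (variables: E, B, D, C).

(NOT E AND NOT B AND NOT D AND NOT C) OR (NOT E AND NOT B AND D AND NOT C) OR (NOT E AND B AND NOT D AND C) OR (NOT E AND B AND D AND C) OR (E AND B AND NOT D AND NOT C) OR (E AND B AND NOT D AND C) OR (E AND B AND D AND NOT C) OR (E AND B AND D AND C)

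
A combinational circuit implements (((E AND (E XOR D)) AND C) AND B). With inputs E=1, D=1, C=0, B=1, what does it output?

Substituting: (((1 AND (1 XOR 1)) AND 0) AND 1)
= 0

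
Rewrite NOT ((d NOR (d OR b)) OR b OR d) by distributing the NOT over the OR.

NOT (d NOR (d OR b)) AND NOT b AND NOT d
De Morgan's: NOT(OR of terms) = AND of negations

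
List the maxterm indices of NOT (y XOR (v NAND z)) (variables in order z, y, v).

ΠM(0, 1, 4, 7) = (z OR y OR v) AND (z OR y OR NOT v) AND (NOT z OR y OR v) AND (NOT z OR NOT y OR NOT v)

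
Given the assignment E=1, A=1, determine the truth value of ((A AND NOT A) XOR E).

Substituting: ((1 AND NOT 1) XOR 1)
= 1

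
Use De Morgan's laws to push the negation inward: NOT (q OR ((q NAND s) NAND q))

NOT q AND NOT ((q NAND s) NAND q)
De Morgan's: NOT(OR of terms) = AND of negations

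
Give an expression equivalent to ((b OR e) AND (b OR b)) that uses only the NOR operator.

((((b NOR e) NOR (b NOR e)) NOR ((b NOR e) NOR (b NOR e))) NOR (((b NOR b) NOR (b NOR b)) NOR ((b NOR b) NOR (b NOR b))))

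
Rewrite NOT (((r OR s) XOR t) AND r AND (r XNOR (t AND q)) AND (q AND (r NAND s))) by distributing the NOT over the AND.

NOT ((r OR s) XOR t) OR NOT r OR NOT (r XNOR (t AND q)) OR NOT (q AND (r NAND s))
De Morgan's: NOT(AND of terms) = OR of negations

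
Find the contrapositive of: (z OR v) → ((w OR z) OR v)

Contrapositive: NOT ((w OR z) OR v) → NOT (z OR v)
Note: A statement and its contrapositive are logically equivalent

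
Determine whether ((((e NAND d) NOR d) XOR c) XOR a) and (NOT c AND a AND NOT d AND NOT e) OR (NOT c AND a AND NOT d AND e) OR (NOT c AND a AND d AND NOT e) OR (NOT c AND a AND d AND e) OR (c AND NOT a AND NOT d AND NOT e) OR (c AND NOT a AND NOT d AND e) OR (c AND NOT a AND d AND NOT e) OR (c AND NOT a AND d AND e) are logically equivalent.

Yes, they are equivalent — the two output columns agree on all 16 assignments:
c | a | d | e | Expression 1 | Expression 2
-------------------------------------------
0 | 0 | 0 | 0 | 0 | 0
0 | 0 | 0 | 1 | 0 | 0
0 | 0 | 1 | 0 | 0 | 0
0 | 0 | 1 | 1 | 0 | 0
0 | 1 | 0 | 0 | 1 | 1
0 | 1 | 0 | 1 | 1 | 1
0 | 1 | 1 | 0 | 1 | 1
0 | 1 | 1 | 1 | 1 | 1
1 | 0 | 0 | 0 | 1 | 1
1 | 0 | 0 | 1 | 1 | 1
1 | 0 | 1 | 0 | 1 | 1
1 | 0 | 1 | 1 | 1 | 1
1 | 1 | 0 | 0 | 0 | 0
1 | 1 | 0 | 1 | 0 | 0
1 | 1 | 1 | 0 | 0 | 0
1 | 1 | 1 | 1 | 0 | 0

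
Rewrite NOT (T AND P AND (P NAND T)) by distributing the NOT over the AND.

NOT T OR NOT P OR NOT (P NAND T)
De Morgan's: NOT(AND of terms) = OR of negations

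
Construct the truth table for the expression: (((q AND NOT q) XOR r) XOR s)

r | s | q | Output
------------------
0 | 0 | 0 | 0
0 | 0 | 1 | 0
0 | 1 | 0 | 1
0 | 1 | 1 | 1
1 | 0 | 0 | 1
1 | 0 | 1 | 1
1 | 1 | 0 | 0
1 | 1 | 1 | 0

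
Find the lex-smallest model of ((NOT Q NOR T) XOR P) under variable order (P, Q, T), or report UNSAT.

P=0, Q=1, T=0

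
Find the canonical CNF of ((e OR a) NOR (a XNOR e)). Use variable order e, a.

(e OR a) AND (e OR NOT a) AND (NOT e OR a) AND (NOT e OR NOT a)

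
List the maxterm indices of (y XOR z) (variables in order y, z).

ΠM(0, 3) = (y OR z) AND (NOT y OR NOT z)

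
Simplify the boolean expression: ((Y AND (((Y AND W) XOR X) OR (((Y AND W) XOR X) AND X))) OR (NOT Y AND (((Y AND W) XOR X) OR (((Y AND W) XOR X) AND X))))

By distribution ((E AND v) OR (E AND NOT v) = E) then absorption (E OR (E AND v) = E):
= ((Y AND W) XOR X)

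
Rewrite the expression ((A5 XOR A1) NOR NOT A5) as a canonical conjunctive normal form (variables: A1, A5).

(A1 OR A5) AND (A1 OR NOT A5) AND (NOT A1 OR A5)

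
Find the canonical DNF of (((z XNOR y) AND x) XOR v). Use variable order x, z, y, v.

(NOT x AND NOT z AND NOT y AND v) OR (NOT x AND NOT z AND y AND v) OR (NOT x AND z AND NOT y AND v) OR (NOT x AND z AND y AND v) OR (x AND NOT z AND NOT y AND NOT v) OR (x AND NOT z AND y AND v) OR (x AND z AND NOT y AND v) OR (x AND z AND y AND NOT v)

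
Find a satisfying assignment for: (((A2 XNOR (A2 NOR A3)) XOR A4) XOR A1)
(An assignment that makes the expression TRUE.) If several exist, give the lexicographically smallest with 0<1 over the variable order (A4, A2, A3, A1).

A4=0, A2=0, A3=0, A1=1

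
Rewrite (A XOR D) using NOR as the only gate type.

((((A NOR D) NOR (A NOR D)) NOR ((A NOR D) NOR (A NOR D))) NOR ((((A NOR A) NOR (D NOR D)) NOR ((A NOR A) NOR (D NOR D))) NOR (((A NOR A) NOR (D NOR D)) NOR ((A NOR A) NOR (D NOR D)))))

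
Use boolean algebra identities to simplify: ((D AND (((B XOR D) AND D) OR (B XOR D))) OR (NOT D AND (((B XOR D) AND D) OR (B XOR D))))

By distribution ((E AND v) OR (E AND NOT v) = E) then absorption (E OR (E AND v) = E):
= (B XOR D)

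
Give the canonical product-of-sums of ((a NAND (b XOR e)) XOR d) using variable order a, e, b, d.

ΠM(1, 3, 5, 7, 9, 10, 12, 15) = (a OR e OR b OR NOT d) AND (a OR e OR NOT b OR NOT d) AND (a OR NOT e OR b OR NOT d) AND (a OR NOT e OR NOT b OR NOT d) AND (NOT a OR e OR b OR NOT d) AND (NOT a OR e OR NOT b OR d) AND (NOT a OR NOT e OR b OR d) AND (NOT a OR NOT e OR NOT b OR NOT d)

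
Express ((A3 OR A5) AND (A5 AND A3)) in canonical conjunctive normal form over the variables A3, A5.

(A3 OR A5) AND (A3 OR NOT A5) AND (NOT A3 OR A5)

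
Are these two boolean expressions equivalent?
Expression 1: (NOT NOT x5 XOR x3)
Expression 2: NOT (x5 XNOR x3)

Yes, they are equivalent — the two output columns agree on all 4 assignments:
x3 | x5 | Expression 1 | Expression 2
-------------------------------------
0 | 0 | 0 | 0
0 | 1 | 1 | 1
1 | 0 | 1 | 1
1 | 1 | 0 | 0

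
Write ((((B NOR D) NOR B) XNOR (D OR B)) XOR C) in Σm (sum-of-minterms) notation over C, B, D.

Σm(0, 1, 6, 7) = (NOT C AND NOT B AND NOT D) OR (NOT C AND NOT B AND D) OR (C AND B AND NOT D) OR (C AND B AND D)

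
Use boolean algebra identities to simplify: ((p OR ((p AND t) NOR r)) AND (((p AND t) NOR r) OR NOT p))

By distribution ((E OR v) AND (E OR NOT v) = E):
= ((p AND t) NOR r)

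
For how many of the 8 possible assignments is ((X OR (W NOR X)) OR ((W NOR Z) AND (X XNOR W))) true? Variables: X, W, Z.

Satisfying assignments: (0,0,0), (0,0,1), (1,0,0), (1,0,1), (1,1,0), (1,1,1)
Count: 6 out of 8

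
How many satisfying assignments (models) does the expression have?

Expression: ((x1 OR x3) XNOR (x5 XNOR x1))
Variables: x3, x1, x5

Satisfying assignments: (0,0,1), (0,1,1), (1,0,0), (1,1,1)
Count: 4 out of 8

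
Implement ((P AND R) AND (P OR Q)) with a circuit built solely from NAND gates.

((((P NAND R) NAND (P NAND R)) NAND ((P NAND P) NAND (Q NAND Q))) NAND (((P NAND R) NAND (P NAND R)) NAND ((P NAND P) NAND (Q NAND Q))))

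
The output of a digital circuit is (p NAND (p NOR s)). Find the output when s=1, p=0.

Substituting: (0 NAND (0 NOR 1))
= 1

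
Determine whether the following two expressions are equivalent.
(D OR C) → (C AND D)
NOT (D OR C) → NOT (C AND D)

No, Inverse is not equivalent to original (counterexample: C=0, D=1)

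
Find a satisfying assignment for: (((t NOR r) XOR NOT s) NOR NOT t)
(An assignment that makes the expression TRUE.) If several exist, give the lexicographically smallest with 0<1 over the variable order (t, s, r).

t=1, s=1, r=0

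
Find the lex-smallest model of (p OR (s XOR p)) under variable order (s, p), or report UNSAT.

s=0, p=1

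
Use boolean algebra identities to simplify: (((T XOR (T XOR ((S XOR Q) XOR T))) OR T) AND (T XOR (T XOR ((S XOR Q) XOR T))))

By absorption (E AND (E OR v) = E) then XOR self-cancellation ((E XOR v) XOR v = E):
= ((S XOR Q) XOR T)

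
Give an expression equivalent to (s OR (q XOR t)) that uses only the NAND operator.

((s NAND s) NAND (((q NAND (q NAND t)) NAND (t NAND (q NAND t))) NAND ((q NAND (q NAND t)) NAND (t NAND (q NAND t)))))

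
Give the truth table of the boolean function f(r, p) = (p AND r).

r | p | Output
--------------
0 | 0 | 0
0 | 1 | 0
1 | 0 | 0
1 | 1 | 1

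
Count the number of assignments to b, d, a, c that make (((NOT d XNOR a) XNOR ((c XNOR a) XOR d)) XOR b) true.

Satisfying assignments: (0,0,0,1), (0,0,1,1), (0,1,0,1), (0,1,1,1), (1,0,0,0), (1,0,1,0), (1,1,0,0), (1,1,1,0)
Count: 8 out of 16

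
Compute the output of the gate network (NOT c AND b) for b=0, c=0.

Substituting: (NOT 0 AND 0)
= 0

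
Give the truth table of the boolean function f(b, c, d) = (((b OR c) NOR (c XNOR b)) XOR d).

b | c | d | Output
------------------
0 | 0 | 0 | 0
0 | 0 | 1 | 1
0 | 1 | 0 | 0
0 | 1 | 1 | 1
1 | 0 | 0 | 0
1 | 0 | 1 | 1
1 | 1 | 0 | 0
1 | 1 | 1 | 1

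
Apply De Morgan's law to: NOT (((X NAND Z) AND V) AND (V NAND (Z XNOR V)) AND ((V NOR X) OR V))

NOT ((X NAND Z) AND V) OR NOT (V NAND (Z XNOR V)) OR NOT ((V NOR X) OR V)
De Morgan's: NOT(AND of terms) = OR of negations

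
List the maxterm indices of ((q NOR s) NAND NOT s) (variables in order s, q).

ΠM(0) = (s OR q)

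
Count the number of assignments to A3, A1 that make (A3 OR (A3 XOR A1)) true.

Satisfying assignments: (0,1), (1,0), (1,1)
Count: 3 out of 4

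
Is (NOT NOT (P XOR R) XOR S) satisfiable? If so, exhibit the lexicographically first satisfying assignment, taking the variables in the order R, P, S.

R=0, P=0, S=1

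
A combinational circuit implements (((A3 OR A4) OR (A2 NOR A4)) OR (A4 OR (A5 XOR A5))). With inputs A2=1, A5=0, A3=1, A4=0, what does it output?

Substituting: (((1 OR 0) OR (1 NOR 0)) OR (0 OR (0 XOR 0)))
= 1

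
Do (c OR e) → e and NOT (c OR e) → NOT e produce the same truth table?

No, Inverse is not equivalent to original (counterexample: e=0, c=1)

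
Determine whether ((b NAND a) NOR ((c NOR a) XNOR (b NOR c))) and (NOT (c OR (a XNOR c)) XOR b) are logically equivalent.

No. Counterexample: with a=0, c=0, b=1, Expression 1 = 0 but Expression 2 = 1.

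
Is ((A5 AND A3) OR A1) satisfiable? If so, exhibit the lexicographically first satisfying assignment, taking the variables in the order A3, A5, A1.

A3=0, A5=0, A1=1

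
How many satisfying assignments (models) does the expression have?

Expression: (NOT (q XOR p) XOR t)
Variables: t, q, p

Satisfying assignments: (0,0,0), (0,1,1), (1,0,1), (1,1,0)
Count: 4 out of 8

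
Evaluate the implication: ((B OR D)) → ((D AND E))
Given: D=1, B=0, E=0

Antecedent ((B OR D)) = 1; consequent ((D AND E)) = 0.
1 → 0 = 0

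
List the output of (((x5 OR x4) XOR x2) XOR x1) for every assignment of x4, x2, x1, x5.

x4 | x2 | x1 | x5 | Output
--------------------------
0 | 0 | 0 | 0 | 0
0 | 0 | 0 | 1 | 1
0 | 0 | 1 | 0 | 1
0 | 0 | 1 | 1 | 0
0 | 1 | 0 | 0 | 1
0 | 1 | 0 | 1 | 0
0 | 1 | 1 | 0 | 0
0 | 1 | 1 | 1 | 1
1 | 0 | 0 | 0 | 1
1 | 0 | 0 | 1 | 1
1 | 0 | 1 | 0 | 0
1 | 0 | 1 | 1 | 0
1 | 1 | 0 | 0 | 0
1 | 1 | 0 | 1 | 0
1 | 1 | 1 | 0 | 1
1 | 1 | 1 | 1 | 1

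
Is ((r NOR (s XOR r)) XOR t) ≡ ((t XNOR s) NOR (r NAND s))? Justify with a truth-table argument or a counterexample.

No. Counterexample: with r=0, s=0, t=0, Expression 1 = 1 but Expression 2 = 0.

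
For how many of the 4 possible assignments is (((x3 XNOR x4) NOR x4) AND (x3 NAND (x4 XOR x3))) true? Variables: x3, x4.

No assignment satisfies the expression.
Count: 0 out of 4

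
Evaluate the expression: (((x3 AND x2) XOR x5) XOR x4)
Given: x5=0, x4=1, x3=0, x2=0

Substituting: (((0 AND 0) XOR 0) XOR 1)
= 1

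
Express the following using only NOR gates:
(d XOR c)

((((d NOR c) NOR (d NOR c)) NOR ((d NOR c) NOR (d NOR c))) NOR ((((d NOR d) NOR (c NOR c)) NOR ((d NOR d) NOR (c NOR c))) NOR (((d NOR d) NOR (c NOR c)) NOR ((d NOR d) NOR (c NOR c)))))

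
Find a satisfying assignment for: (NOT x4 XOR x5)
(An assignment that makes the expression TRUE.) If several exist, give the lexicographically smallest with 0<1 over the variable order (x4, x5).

x4=0, x5=0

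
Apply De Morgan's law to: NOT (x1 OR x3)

NOT x1 AND NOT x3
De Morgan's: NOT(OR of terms) = AND of negations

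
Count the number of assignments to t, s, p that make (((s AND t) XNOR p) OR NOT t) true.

Satisfying assignments: (0,0,0), (0,0,1), (0,1,0), (0,1,1), (1,0,0), (1,1,1)
Count: 6 out of 8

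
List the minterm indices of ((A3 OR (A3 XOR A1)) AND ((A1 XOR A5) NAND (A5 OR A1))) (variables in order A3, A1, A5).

Σm(3, 4, 7) = (NOT A3 AND A1 AND A5) OR (A3 AND NOT A1 AND NOT A5) OR (A3 AND A1 AND A5)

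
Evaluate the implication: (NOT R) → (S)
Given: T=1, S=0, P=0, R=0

Antecedent (NOT R) = 1; consequent (S) = 0.
1 → 0 = 0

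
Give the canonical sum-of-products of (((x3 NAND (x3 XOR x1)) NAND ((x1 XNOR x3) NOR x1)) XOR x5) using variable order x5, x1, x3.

Σm(0, 1, 2, 3) = (NOT x5 AND NOT x1 AND NOT x3) OR (NOT x5 AND NOT x1 AND x3) OR (NOT x5 AND x1 AND NOT x3) OR (NOT x5 AND x1 AND x3)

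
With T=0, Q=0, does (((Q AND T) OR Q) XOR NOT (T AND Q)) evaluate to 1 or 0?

Substituting: (((0 AND 0) OR 0) XOR NOT (0 AND 0))
= 1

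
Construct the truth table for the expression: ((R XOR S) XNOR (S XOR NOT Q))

S | Q | R | Output
------------------
0 | 0 | 0 | 0
0 | 0 | 1 | 1
0 | 1 | 0 | 1
0 | 1 | 1 | 0
1 | 0 | 0 | 0
1 | 0 | 1 | 1
1 | 1 | 0 | 1
1 | 1 | 1 | 0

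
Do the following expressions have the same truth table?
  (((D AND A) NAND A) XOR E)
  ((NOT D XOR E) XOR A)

No. Counterexample: with E=0, D=0, A=1, Expression 1 = 1 but Expression 2 = 0.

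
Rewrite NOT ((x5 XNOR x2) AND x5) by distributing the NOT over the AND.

NOT (x5 XNOR x2) OR NOT x5
De Morgan's: NOT(AND of terms) = OR of negations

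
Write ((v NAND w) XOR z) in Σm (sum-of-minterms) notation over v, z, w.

Σm(0, 1, 4, 7) = (NOT v AND NOT z AND NOT w) OR (NOT v AND NOT z AND w) OR (v AND NOT z AND NOT w) OR (v AND z AND w)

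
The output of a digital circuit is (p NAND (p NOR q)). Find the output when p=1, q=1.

Substituting: (1 NAND (1 NOR 1))
= 1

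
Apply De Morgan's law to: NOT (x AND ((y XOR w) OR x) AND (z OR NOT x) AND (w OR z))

NOT x OR NOT ((y XOR w) OR x) OR NOT (z OR NOT x) OR NOT (w OR z)
De Morgan's: NOT(AND of terms) = OR of negations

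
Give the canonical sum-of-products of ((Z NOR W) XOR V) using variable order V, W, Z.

Σm(0, 5, 6, 7) = (NOT V AND NOT W AND NOT Z) OR (V AND NOT W AND Z) OR (V AND W AND NOT Z) OR (V AND W AND Z)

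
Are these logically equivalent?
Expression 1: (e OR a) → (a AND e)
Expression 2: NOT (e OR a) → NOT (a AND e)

No, Inverse is not equivalent to original (counterexample: e=0, a=1)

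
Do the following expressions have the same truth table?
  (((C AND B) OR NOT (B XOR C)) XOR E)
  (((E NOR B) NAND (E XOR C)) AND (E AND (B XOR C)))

No. Counterexample: with E=0, C=0, B=0, Expression 1 = 1 but Expression 2 = 0.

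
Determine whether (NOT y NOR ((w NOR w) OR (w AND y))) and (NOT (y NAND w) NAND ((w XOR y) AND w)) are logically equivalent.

No. Counterexample: with y=0, w=0, Expression 1 = 0 but Expression 2 = 1.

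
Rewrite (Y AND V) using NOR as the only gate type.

((Y NOR Y) NOR (V NOR V))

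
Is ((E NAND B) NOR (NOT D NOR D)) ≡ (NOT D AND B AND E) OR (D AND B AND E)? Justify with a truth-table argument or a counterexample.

Yes, they are equivalent — the two output columns agree on all 8 assignments:
D | B | E | Expression 1 | Expression 2
---------------------------------------
0 | 0 | 0 | 0 | 0
0 | 0 | 1 | 0 | 0
0 | 1 | 0 | 0 | 0
0 | 1 | 1 | 1 | 1
1 | 0 | 0 | 0 | 0
1 | 0 | 1 | 0 | 0
1 | 1 | 0 | 0 | 0
1 | 1 | 1 | 1 | 1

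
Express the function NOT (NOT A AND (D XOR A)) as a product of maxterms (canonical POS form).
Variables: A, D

ΠM(1) = (A OR NOT D)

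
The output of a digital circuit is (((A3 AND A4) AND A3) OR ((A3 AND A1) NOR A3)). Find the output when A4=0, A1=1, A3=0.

Substituting: (((0 AND 0) AND 0) OR ((0 AND 1) NOR 0))
= 1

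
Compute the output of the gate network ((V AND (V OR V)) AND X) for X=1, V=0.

Substituting: ((0 AND (0 OR 0)) AND 1)
= 0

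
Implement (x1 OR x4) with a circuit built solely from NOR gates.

((x1 NOR x4) NOR (x1 NOR x4))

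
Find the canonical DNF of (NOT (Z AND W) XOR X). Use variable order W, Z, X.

(NOT W AND NOT Z AND NOT X) OR (NOT W AND Z AND NOT X) OR (W AND NOT Z AND NOT X) OR (W AND Z AND X)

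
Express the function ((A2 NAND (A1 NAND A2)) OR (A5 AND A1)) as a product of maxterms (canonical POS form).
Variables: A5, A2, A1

ΠM(2, 6) = (A5 OR NOT A2 OR A1) AND (NOT A5 OR NOT A2 OR A1)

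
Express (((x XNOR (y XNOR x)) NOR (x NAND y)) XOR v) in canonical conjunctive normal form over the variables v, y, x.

(v OR y OR x) AND (v OR y OR NOT x) AND (v OR NOT y OR x) AND (v OR NOT y OR NOT x)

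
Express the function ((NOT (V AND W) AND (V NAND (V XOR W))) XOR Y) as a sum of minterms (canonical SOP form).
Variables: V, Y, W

Σm(0, 1, 6, 7) = (NOT V AND NOT Y AND NOT W) OR (NOT V AND NOT Y AND W) OR (V AND Y AND NOT W) OR (V AND Y AND W)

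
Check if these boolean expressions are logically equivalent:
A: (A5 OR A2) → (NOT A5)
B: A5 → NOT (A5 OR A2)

Yes, Contrapositive is always equivalent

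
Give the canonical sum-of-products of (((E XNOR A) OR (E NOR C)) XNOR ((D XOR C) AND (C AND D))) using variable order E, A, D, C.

Σm(5, 7, 8, 9, 10, 11) = (NOT E AND A AND NOT D AND C) OR (NOT E AND A AND D AND C) OR (E AND NOT A AND NOT D AND NOT C) OR (E AND NOT A AND NOT D AND C) OR (E AND NOT A AND D AND NOT C) OR (E AND NOT A AND D AND C)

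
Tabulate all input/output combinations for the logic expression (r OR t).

r | t | Output
--------------
0 | 0 | 0
0 | 1 | 1
1 | 0 | 1
1 | 1 | 1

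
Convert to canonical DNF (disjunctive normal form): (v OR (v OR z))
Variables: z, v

(NOT z AND v) OR (z AND NOT v) OR (z AND v)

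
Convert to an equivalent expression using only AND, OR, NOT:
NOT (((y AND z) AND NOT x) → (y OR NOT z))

((y AND z) AND NOT x) AND NOT (y OR NOT z)
(Negated implication: NOT(A → B) = A AND NOT B)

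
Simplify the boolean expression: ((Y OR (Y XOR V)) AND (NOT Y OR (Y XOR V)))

By distribution ((E OR v) AND (E OR NOT v) = E):
= (Y XOR V)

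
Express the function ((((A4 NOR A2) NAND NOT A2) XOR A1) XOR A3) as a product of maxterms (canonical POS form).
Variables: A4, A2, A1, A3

ΠM(0, 3, 5, 6, 9, 10, 13, 14) = (A4 OR A2 OR A1 OR A3) AND (A4 OR A2 OR NOT A1 OR NOT A3) AND (A4 OR NOT A2 OR A1 OR NOT A3) AND (A4 OR NOT A2 OR NOT A1 OR A3) AND (NOT A4 OR A2 OR A1 OR NOT A3) AND (NOT A4 OR A2 OR NOT A1 OR A3) AND (NOT A4 OR NOT A2 OR A1 OR NOT A3) AND (NOT A4 OR NOT A2 OR NOT A1 OR A3)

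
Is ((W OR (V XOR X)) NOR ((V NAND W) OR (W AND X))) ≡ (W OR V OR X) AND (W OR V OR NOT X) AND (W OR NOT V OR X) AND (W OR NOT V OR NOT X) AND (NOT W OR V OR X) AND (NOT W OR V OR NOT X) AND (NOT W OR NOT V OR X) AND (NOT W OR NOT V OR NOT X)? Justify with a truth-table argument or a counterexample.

Yes, they are equivalent — the two output columns agree on all 8 assignments:
W | V | X | Expression 1 | Expression 2
---------------------------------------
0 | 0 | 0 | 0 | 0
0 | 0 | 1 | 0 | 0
0 | 1 | 0 | 0 | 0
0 | 1 | 1 | 0 | 0
1 | 0 | 0 | 0 | 0
1 | 0 | 1 | 0 | 0
1 | 1 | 0 | 0 | 0
1 | 1 | 1 | 0 | 0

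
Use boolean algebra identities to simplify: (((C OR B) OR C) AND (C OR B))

By absorption (E AND (E OR v) = E):
= (C OR B)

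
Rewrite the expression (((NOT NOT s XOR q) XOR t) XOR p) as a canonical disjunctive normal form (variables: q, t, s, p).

(NOT q AND NOT t AND NOT s AND p) OR (NOT q AND NOT t AND s AND NOT p) OR (NOT q AND t AND NOT s AND NOT p) OR (NOT q AND t AND s AND p) OR (q AND NOT t AND NOT s AND NOT p) OR (q AND NOT t AND s AND p) OR (q AND t AND NOT s AND p) OR (q AND t AND s AND NOT p)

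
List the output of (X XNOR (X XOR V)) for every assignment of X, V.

X | V | Output
--------------
0 | 0 | 1
0 | 1 | 0
1 | 0 | 1
1 | 1 | 0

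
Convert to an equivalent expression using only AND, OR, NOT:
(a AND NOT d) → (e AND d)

NOT (a AND NOT d) OR (e AND d)
(Implication elimination: A → B = NOT A OR B)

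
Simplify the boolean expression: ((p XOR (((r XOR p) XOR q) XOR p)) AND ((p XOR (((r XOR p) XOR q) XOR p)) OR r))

By absorption (E AND (E OR v) = E) then XOR self-cancellation ((E XOR v) XOR v = E):
= ((r XOR p) XOR q)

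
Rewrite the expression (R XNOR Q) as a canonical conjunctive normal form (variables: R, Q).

(R OR NOT Q) AND (NOT R OR Q)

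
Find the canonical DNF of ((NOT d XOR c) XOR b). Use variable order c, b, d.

(NOT c AND NOT b AND NOT d) OR (NOT c AND b AND d) OR (c AND NOT b AND d) OR (c AND b AND NOT d)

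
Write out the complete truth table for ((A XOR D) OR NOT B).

A | D | B | Output
------------------
0 | 0 | 0 | 1
0 | 0 | 1 | 0
0 | 1 | 0 | 1
0 | 1 | 1 | 1
1 | 0 | 0 | 1
1 | 0 | 1 | 1
1 | 1 | 0 | 1
1 | 1 | 1 | 0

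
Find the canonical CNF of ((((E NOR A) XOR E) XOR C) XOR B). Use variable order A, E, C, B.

(A OR E OR C OR NOT B) AND (A OR E OR NOT C OR B) AND (A OR NOT E OR C OR NOT B) AND (A OR NOT E OR NOT C OR B) AND (NOT A OR E OR C OR B) AND (NOT A OR E OR NOT C OR NOT B) AND (NOT A OR NOT E OR C OR NOT B) AND (NOT A OR NOT E OR NOT C OR B)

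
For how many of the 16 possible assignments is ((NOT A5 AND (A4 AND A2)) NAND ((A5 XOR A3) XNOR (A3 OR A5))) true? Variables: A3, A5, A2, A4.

Satisfying assignments: (0,0,0,0), (0,0,0,1), (0,0,1,0), (0,1,0,0), (0,1,0,1), (0,1,1,0), (0,1,1,1), (1,0,0,0), (1,0,0,1), (1,0,1,0), (1,1,0,0), (1,1,0,1), (1,1,1,0), (1,1,1,1)
Count: 14 out of 16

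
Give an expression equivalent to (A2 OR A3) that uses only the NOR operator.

((A2 NOR A3) NOR (A2 NOR A3))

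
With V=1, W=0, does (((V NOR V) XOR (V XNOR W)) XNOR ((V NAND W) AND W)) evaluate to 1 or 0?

Substituting: (((1 NOR 1) XOR (1 XNOR 0)) XNOR ((1 NAND 0) AND 0))
= 1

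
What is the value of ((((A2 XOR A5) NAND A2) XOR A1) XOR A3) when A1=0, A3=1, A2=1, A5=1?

Substituting: ((((1 XOR 1) NAND 1) XOR 0) XOR 1)
= 0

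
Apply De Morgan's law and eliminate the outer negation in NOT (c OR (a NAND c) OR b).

NOT c AND NOT (a NAND c) AND NOT b
De Morgan's: NOT(OR of terms) = AND of negations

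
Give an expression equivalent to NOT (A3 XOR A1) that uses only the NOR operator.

(((((A3 NOR A1) NOR (A3 NOR A1)) NOR ((A3 NOR A1) NOR (A3 NOR A1))) NOR ((((A3 NOR A3) NOR (A1 NOR A1)) NOR ((A3 NOR A3) NOR (A1 NOR A1))) NOR (((A3 NOR A3) NOR (A1 NOR A1)) NOR ((A3 NOR A3) NOR (A1 NOR A1))))) NOR ((((A3 NOR A1) NOR (A3 NOR A1)) NOR ((A3 NOR A1) NOR (A3 NOR A1))) NOR ((((A3 NOR A3) NOR (A1 NOR A1)) NOR ((A3 NOR A3) NOR (A1 NOR A1))) NOR (((A3 NOR A3) NOR (A1 NOR A1)) NOR ((A3 NOR A3) NOR (A1 NOR A1))))))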